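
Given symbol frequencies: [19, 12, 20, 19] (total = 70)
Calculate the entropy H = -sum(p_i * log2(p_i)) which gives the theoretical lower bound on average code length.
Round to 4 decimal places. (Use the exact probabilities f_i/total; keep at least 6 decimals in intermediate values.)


Per-symbol terms -p_i * log2(p_i) with p_i = f_i/70:
  p = 19/70 = 0.271429: log2(p) = -1.881356, -p*log2(p) = 0.510654
  p = 12/70 = 0.171429: log2(p) = -2.544321, -p*log2(p) = 0.436169
  p = 20/70 = 0.285714: log2(p) = -1.807355, -p*log2(p) = 0.516387
  p = 19/70 = 0.271429: log2(p) = -1.881356, -p*log2(p) = 0.510654
H = 0.510654 + 0.436169 + 0.516387 + 0.510654 = 1.973864

H = 1.9739 bits/symbol


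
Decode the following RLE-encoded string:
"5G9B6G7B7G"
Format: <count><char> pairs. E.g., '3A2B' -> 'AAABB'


Expanding each <count><char> pair:
  5G -> 'GGGGG'
  9B -> 'BBBBBBBBB'
  6G -> 'GGGGGG'
  7B -> 'BBBBBBB'
  7G -> 'GGGGGGG'

Decoded = GGGGGBBBBBBBBBGGGGGGBBBBBBBGGGGGGG


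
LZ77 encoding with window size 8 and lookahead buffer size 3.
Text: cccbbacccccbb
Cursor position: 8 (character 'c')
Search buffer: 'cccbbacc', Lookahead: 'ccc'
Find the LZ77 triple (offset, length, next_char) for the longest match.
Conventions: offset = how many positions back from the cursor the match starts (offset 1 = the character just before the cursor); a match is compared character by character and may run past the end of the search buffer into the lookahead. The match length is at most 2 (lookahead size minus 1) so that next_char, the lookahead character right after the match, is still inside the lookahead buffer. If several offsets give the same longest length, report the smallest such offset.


Try each offset into the search buffer:
  offset=1 (pos 7, char 'c'): match length 2
  offset=2 (pos 6, char 'c'): match length 2
  offset=3 (pos 5, char 'a'): match length 0
  offset=4 (pos 4, char 'b'): match length 0
  offset=5 (pos 3, char 'b'): match length 0
  offset=6 (pos 2, char 'c'): match length 1
  offset=7 (pos 1, char 'c'): match length 2
  offset=8 (pos 0, char 'c'): match length 2
Longest match has length 2, found at offsets 1, 2, 7, 8; take the smallest, offset 1.
next_char = character at position 8 + 2 = 10 -> 'c'

Best match: offset=1, length=2 (matching 'cc' starting at position 7)
LZ77 triple: (1, 2, 'c')


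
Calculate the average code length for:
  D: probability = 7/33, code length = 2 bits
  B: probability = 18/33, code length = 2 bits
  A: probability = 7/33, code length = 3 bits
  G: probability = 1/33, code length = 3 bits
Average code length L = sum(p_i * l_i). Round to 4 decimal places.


Weighted contributions p_i * l_i:
  D: (7/33) * 2 = 14/33
  B: (18/33) * 2 = 36/33
  A: (7/33) * 3 = 21/33
  G: (1/33) * 3 = 3/33
Sum = (14 + 36 + 21 + 3)/33 = 74/33

L = 74/33 = 2.2424 bits/symbol


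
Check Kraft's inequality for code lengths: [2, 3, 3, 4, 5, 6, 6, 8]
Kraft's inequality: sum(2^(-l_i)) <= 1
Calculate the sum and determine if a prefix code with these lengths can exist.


Sum = 2^(-2) + 2^(-3) + 2^(-3) + 2^(-4) + 2^(-5) + 2^(-6) + 2^(-6) + 2^(-8)
    = 0.25 + 0.125 + 0.125 + 0.0625 + 0.03125 + 0.015625 + 0.015625 + 0.00390625
    = 161/256 = 0.62890625
Since 0.62890625 <= 1, Kraft's inequality IS satisfied.
A prefix code with these lengths CAN exist.

Kraft sum = 0.62890625. Satisfied.


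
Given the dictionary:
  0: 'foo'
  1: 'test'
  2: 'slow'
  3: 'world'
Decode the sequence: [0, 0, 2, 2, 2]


Look up each index in the dictionary:
  0 -> 'foo'
  0 -> 'foo'
  2 -> 'slow'
  2 -> 'slow'
  2 -> 'slow'

Decoded: "foo foo slow slow slow"


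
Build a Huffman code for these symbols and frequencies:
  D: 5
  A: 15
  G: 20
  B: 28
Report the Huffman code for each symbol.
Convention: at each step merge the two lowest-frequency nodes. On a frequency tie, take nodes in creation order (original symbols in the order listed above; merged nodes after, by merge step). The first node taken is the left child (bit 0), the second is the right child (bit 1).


Huffman tree construction:
Step 1: Merge D(5) + A(15) = 20
Step 2: Merge G(20) + (D+A)(20) = 40
Step 3: Merge B(28) + (G+(D+A))(40) = 68
Read each symbol's code off the tree from the root (left child = 0, right child = 1).

Codes:
  D: 110 (length 3)
  A: 111 (length 3)
  G: 10 (length 2)
  B: 0 (length 1)
Average code length: 128/68 = 1.8824 bits/symbol


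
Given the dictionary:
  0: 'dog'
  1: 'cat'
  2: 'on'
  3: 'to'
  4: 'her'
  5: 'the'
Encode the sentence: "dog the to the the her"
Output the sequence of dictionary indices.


Look up each word in the dictionary:
  'dog' -> 0
  'the' -> 5
  'to' -> 3
  'the' -> 5
  'the' -> 5
  'her' -> 4

Encoded: [0, 5, 3, 5, 5, 4]


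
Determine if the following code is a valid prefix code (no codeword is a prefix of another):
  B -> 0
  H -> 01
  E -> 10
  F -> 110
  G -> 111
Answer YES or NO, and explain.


Checking each pair (does one codeword prefix another?):
  B='0' vs H='01': prefix -- VIOLATION

NO -- this is NOT a valid prefix code. B (0) is a prefix of H (01).


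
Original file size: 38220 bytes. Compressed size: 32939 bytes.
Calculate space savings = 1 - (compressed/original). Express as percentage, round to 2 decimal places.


ratio = compressed/original = 32939/38220 = 0.861826
savings = 1 - ratio = 1 - 0.861826 = 0.138174
as a percentage: 0.138174 * 100 = 13.82%

Space savings = 1 - 32939/38220 = 13.82%


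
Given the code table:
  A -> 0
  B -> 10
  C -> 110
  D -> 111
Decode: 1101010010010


Decoding:
110 -> C
10 -> B
10 -> B
0 -> A
10 -> B
0 -> A
10 -> B


Result: CBBABAB


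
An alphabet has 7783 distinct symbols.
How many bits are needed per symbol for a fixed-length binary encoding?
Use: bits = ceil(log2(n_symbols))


log2(7783) = 12.9261
Bracket: 2^12 = 4096 < 7783 <= 2^13 = 8192
So ceil(log2(7783)) = 13

bits = ceil(log2(7783)) = ceil(12.9261) = 13 bits


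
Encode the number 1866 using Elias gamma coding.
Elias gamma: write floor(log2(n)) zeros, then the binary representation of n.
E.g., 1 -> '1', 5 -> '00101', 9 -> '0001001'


num_bits = floor(log2(1866)) + 1 = 11
leading_zeros = num_bits - 1 = 10
binary(1866) = 11101001010

Elias gamma(1866) = '0000000000' + '11101001010' = 000000000011101001010 (21 bits)


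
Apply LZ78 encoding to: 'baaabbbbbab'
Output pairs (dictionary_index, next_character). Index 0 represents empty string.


LZ78 encoding steps:
Dictionary: {0: ''}
Step 1: w='' (idx 0), next='b' -> output (0, 'b'), add 'b' as idx 1
Step 2: w='' (idx 0), next='a' -> output (0, 'a'), add 'a' as idx 2
Step 3: w='a' (idx 2), next='a' -> output (2, 'a'), add 'aa' as idx 3
Step 4: w='b' (idx 1), next='b' -> output (1, 'b'), add 'bb' as idx 4
Step 5: w='bb' (idx 4), next='b' -> output (4, 'b'), add 'bbb' as idx 5
Step 6: w='a' (idx 2), next='b' -> output (2, 'b'), add 'ab' as idx 6


Encoded: [(0, 'b'), (0, 'a'), (2, 'a'), (1, 'b'), (4, 'b'), (2, 'b')]


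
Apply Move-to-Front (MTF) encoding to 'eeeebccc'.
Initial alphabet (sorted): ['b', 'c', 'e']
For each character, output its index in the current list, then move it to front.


MTF encoding:
'e': index 2 in ['b', 'c', 'e'] -> ['e', 'b', 'c']
'e': index 0 in ['e', 'b', 'c'] -> ['e', 'b', 'c']
'e': index 0 in ['e', 'b', 'c'] -> ['e', 'b', 'c']
'e': index 0 in ['e', 'b', 'c'] -> ['e', 'b', 'c']
'b': index 1 in ['e', 'b', 'c'] -> ['b', 'e', 'c']
'c': index 2 in ['b', 'e', 'c'] -> ['c', 'b', 'e']
'c': index 0 in ['c', 'b', 'e'] -> ['c', 'b', 'e']
'c': index 0 in ['c', 'b', 'e'] -> ['c', 'b', 'e']


Output: [2, 0, 0, 0, 1, 2, 0, 0]


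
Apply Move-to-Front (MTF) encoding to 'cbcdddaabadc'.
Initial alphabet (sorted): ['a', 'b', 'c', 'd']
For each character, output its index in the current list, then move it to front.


MTF encoding:
'c': index 2 in ['a', 'b', 'c', 'd'] -> ['c', 'a', 'b', 'd']
'b': index 2 in ['c', 'a', 'b', 'd'] -> ['b', 'c', 'a', 'd']
'c': index 1 in ['b', 'c', 'a', 'd'] -> ['c', 'b', 'a', 'd']
'd': index 3 in ['c', 'b', 'a', 'd'] -> ['d', 'c', 'b', 'a']
'd': index 0 in ['d', 'c', 'b', 'a'] -> ['d', 'c', 'b', 'a']
'd': index 0 in ['d', 'c', 'b', 'a'] -> ['d', 'c', 'b', 'a']
'a': index 3 in ['d', 'c', 'b', 'a'] -> ['a', 'd', 'c', 'b']
'a': index 0 in ['a', 'd', 'c', 'b'] -> ['a', 'd', 'c', 'b']
'b': index 3 in ['a', 'd', 'c', 'b'] -> ['b', 'a', 'd', 'c']
'a': index 1 in ['b', 'a', 'd', 'c'] -> ['a', 'b', 'd', 'c']
'd': index 2 in ['a', 'b', 'd', 'c'] -> ['d', 'a', 'b', 'c']
'c': index 3 in ['d', 'a', 'b', 'c'] -> ['c', 'd', 'a', 'b']


Output: [2, 2, 1, 3, 0, 0, 3, 0, 3, 1, 2, 3]


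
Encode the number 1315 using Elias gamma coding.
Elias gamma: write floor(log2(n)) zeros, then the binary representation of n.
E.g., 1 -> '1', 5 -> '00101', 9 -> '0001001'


num_bits = floor(log2(1315)) + 1 = 11
leading_zeros = num_bits - 1 = 10
binary(1315) = 10100100011

Elias gamma(1315) = '0000000000' + '10100100011' = 000000000010100100011 (21 bits)


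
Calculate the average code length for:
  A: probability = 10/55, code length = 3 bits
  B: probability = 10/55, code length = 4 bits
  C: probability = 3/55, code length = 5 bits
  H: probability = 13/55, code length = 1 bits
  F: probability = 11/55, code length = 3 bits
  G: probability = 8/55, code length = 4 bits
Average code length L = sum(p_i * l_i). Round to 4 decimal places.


Weighted contributions p_i * l_i:
  A: (10/55) * 3 = 30/55
  B: (10/55) * 4 = 40/55
  C: (3/55) * 5 = 15/55
  H: (13/55) * 1 = 13/55
  F: (11/55) * 3 = 33/55
  G: (8/55) * 4 = 32/55
Sum = (30 + 40 + 15 + 13 + 33 + 32)/55 = 163/55

L = 163/55 = 2.9636 bits/symbol


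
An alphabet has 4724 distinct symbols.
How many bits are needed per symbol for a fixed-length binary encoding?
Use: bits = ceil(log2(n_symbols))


log2(4724) = 12.2058
Bracket: 2^12 = 4096 < 4724 <= 2^13 = 8192
So ceil(log2(4724)) = 13

bits = ceil(log2(4724)) = ceil(12.2058) = 13 bits


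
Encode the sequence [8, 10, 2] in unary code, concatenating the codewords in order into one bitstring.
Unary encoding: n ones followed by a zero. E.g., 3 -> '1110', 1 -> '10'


Encode each number as n ones followed by a terminating 0:
  8 -> 111111110 (9 bits)
  10 -> 11111111110 (11 bits)
  2 -> 110 (3 bits)
Total length = 9 + 11 + 3 = 23 bits.

Unary([8, 10, 2]) = 11111111011111111110110 (23 bits)


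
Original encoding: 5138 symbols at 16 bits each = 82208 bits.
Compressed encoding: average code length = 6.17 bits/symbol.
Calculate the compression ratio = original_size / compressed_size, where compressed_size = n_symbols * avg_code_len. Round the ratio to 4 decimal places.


original_size = n_symbols * orig_bits = 5138 * 16 = 82208 bits
compressed_size = n_symbols * avg_code_len = 5138 * 6.17 = 31701.46 bits
ratio = original_size / compressed_size = 82208 / 31701.46 = 2.5932

Compression ratio = 2.5932


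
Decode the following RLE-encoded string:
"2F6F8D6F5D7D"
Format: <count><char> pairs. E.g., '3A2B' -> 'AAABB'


Expanding each <count><char> pair:
  2F -> 'FF'
  6F -> 'FFFFFF'
  8D -> 'DDDDDDDD'
  6F -> 'FFFFFF'
  5D -> 'DDDDD'
  7D -> 'DDDDDDD'

Decoded = FFFFFFFFDDDDDDDDFFFFFFDDDDDDDDDDDD


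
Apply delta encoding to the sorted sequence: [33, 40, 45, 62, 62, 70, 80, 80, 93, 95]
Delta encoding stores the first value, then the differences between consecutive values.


First value: 33
Deltas:
  40 - 33 = 7
  45 - 40 = 5
  62 - 45 = 17
  62 - 62 = 0
  70 - 62 = 8
  80 - 70 = 10
  80 - 80 = 0
  93 - 80 = 13
  95 - 93 = 2


Delta encoded: [33, 7, 5, 17, 0, 8, 10, 0, 13, 2]


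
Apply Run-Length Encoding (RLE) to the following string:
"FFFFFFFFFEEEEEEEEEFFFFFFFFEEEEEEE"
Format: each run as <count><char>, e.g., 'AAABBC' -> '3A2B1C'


Scanning runs left to right:
  i=0: run of 'F' x 9 -> '9F'
  i=9: run of 'E' x 9 -> '9E'
  i=18: run of 'F' x 8 -> '8F'
  i=26: run of 'E' x 7 -> '7E'

RLE = 9F9E8F7E


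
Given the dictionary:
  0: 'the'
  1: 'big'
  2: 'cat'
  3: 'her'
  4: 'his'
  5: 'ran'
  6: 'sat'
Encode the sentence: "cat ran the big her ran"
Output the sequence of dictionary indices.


Look up each word in the dictionary:
  'cat' -> 2
  'ran' -> 5
  'the' -> 0
  'big' -> 1
  'her' -> 3
  'ran' -> 5

Encoded: [2, 5, 0, 1, 3, 5]


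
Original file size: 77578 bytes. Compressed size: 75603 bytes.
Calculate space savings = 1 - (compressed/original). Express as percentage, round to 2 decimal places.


ratio = compressed/original = 75603/77578 = 0.974542
savings = 1 - ratio = 1 - 0.974542 = 0.025458
as a percentage: 0.025458 * 100 = 2.55%

Space savings = 1 - 75603/77578 = 2.55%


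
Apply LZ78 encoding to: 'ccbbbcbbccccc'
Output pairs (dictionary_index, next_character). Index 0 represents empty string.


LZ78 encoding steps:
Dictionary: {0: ''}
Step 1: w='' (idx 0), next='c' -> output (0, 'c'), add 'c' as idx 1
Step 2: w='c' (idx 1), next='b' -> output (1, 'b'), add 'cb' as idx 2
Step 3: w='' (idx 0), next='b' -> output (0, 'b'), add 'b' as idx 3
Step 4: w='b' (idx 3), next='c' -> output (3, 'c'), add 'bc' as idx 4
Step 5: w='b' (idx 3), next='b' -> output (3, 'b'), add 'bb' as idx 5
Step 6: w='c' (idx 1), next='c' -> output (1, 'c'), add 'cc' as idx 6
Step 7: w='cc' (idx 6), next='c' -> output (6, 'c'), add 'ccc' as idx 7


Encoded: [(0, 'c'), (1, 'b'), (0, 'b'), (3, 'c'), (3, 'b'), (1, 'c'), (6, 'c')]


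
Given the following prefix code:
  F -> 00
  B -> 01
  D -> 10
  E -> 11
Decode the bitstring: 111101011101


Decoding step by step:
Bits 11 -> E
Bits 11 -> E
Bits 01 -> B
Bits 01 -> B
Bits 11 -> E
Bits 01 -> B


Decoded message: EEBBEB


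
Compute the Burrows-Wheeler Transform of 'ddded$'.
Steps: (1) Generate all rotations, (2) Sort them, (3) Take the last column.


Rotations (sorted):
  0: $ddded -> last char: d
  1: d$ddde -> last char: e
  2: ddded$ -> last char: $
  3: dded$d -> last char: d
  4: ded$dd -> last char: d
  5: ed$ddd -> last char: d


BWT = de$ddd


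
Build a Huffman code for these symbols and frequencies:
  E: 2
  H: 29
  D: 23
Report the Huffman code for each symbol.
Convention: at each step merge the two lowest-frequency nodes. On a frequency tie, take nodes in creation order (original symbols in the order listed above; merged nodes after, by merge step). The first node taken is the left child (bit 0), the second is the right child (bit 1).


Huffman tree construction:
Step 1: Merge E(2) + D(23) = 25
Step 2: Merge (E+D)(25) + H(29) = 54
Read each symbol's code off the tree from the root (left child = 0, right child = 1).

Codes:
  E: 00 (length 2)
  H: 1 (length 1)
  D: 01 (length 2)
Average code length: 79/54 = 1.4630 bits/symbol


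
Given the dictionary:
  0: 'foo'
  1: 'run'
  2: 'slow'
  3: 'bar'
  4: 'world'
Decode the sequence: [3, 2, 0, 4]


Look up each index in the dictionary:
  3 -> 'bar'
  2 -> 'slow'
  0 -> 'foo'
  4 -> 'world'

Decoded: "bar slow foo world"


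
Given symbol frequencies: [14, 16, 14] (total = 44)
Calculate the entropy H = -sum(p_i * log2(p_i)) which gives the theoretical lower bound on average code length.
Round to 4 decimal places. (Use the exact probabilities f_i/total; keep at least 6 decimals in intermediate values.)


Per-symbol terms -p_i * log2(p_i) with p_i = f_i/44:
  p = 14/44 = 0.318182: log2(p) = -1.652077, -p*log2(p) = 0.525661
  p = 16/44 = 0.363636: log2(p) = -1.459432, -p*log2(p) = 0.530702
  p = 14/44 = 0.318182: log2(p) = -1.652077, -p*log2(p) = 0.525661
H = 0.525661 + 0.530702 + 0.525661 = 1.582024

H = 1.582 bits/symbol


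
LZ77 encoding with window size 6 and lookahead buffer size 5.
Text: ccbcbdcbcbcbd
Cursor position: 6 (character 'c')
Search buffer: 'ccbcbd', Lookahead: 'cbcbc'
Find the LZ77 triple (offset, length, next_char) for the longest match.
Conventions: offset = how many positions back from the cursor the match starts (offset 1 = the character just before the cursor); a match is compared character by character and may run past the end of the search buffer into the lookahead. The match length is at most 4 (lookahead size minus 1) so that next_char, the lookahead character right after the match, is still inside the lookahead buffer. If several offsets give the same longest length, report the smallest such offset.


Try each offset into the search buffer:
  offset=1 (pos 5, char 'd'): match length 0
  offset=2 (pos 4, char 'b'): match length 0
  offset=3 (pos 3, char 'c'): match length 2
  offset=4 (pos 2, char 'b'): match length 0
  offset=5 (pos 1, char 'c'): match length 4
  offset=6 (pos 0, char 'c'): match length 1
Longest match has length 4 at offset 5.
next_char = character at position 6 + 4 = 10 -> 'c'

Best match: offset=5, length=4 (matching 'cbcb' starting at position 1)
LZ77 triple: (5, 4, 'c')


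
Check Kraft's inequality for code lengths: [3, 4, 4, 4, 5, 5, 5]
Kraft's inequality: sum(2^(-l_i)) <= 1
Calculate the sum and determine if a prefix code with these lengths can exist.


Sum = 2^(-3) + 2^(-4) + 2^(-4) + 2^(-4) + 2^(-5) + 2^(-5) + 2^(-5)
    = 0.125 + 0.0625 + 0.0625 + 0.0625 + 0.03125 + 0.03125 + 0.03125
    = 13/32 = 0.40625
Since 0.40625 <= 1, Kraft's inequality IS satisfied.
A prefix code with these lengths CAN exist.

Kraft sum = 0.40625. Satisfied.


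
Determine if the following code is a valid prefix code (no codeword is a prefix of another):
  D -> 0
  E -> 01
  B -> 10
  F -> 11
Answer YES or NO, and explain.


Checking each pair (does one codeword prefix another?):
  D='0' vs E='01': prefix -- VIOLATION

NO -- this is NOT a valid prefix code. D (0) is a prefix of E (01).


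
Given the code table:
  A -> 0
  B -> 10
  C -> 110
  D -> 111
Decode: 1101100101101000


Decoding:
110 -> C
110 -> C
0 -> A
10 -> B
110 -> C
10 -> B
0 -> A
0 -> A


Result: CCABCBAA


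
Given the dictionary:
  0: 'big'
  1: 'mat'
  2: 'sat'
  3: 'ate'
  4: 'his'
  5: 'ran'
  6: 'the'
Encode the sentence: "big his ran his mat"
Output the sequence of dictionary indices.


Look up each word in the dictionary:
  'big' -> 0
  'his' -> 4
  'ran' -> 5
  'his' -> 4
  'mat' -> 1

Encoded: [0, 4, 5, 4, 1]


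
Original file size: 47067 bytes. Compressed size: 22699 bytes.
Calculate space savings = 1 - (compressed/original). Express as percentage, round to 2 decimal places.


ratio = compressed/original = 22699/47067 = 0.48227
savings = 1 - ratio = 1 - 0.48227 = 0.51773
as a percentage: 0.51773 * 100 = 51.77%

Space savings = 1 - 22699/47067 = 51.77%


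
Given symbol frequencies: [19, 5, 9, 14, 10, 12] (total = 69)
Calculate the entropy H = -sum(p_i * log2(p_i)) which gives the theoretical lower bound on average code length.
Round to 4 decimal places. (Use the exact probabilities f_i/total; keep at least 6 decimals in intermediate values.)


Per-symbol terms -p_i * log2(p_i) with p_i = f_i/69:
  p = 19/69 = 0.275362: log2(p) = -1.860597, -p*log2(p) = 0.512338
  p = 5/69 = 0.072464: log2(p) = -3.786596, -p*log2(p) = 0.274391
  p = 9/69 = 0.130435: log2(p) = -2.938599, -p*log2(p) = 0.383296
  p = 14/69 = 0.202899: log2(p) = -2.301170, -p*log2(p) = 0.466904
  p = 10/69 = 0.144928: log2(p) = -2.786596, -p*log2(p) = 0.403855
  p = 12/69 = 0.173913: log2(p) = -2.523562, -p*log2(p) = 0.438880
H = 0.512338 + 0.274391 + 0.383296 + 0.466904 + 0.403855 + 0.438880 = 2.479664

H = 2.4797 bits/symbol


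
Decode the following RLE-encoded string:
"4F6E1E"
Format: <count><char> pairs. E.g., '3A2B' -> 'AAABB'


Expanding each <count><char> pair:
  4F -> 'FFFF'
  6E -> 'EEEEEE'
  1E -> 'E'

Decoded = FFFFEEEEEEE


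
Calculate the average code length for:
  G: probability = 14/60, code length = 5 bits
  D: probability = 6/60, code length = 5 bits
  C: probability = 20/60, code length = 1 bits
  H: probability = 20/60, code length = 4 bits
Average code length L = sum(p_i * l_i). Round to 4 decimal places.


Weighted contributions p_i * l_i:
  G: (14/60) * 5 = 70/60
  D: (6/60) * 5 = 30/60
  C: (20/60) * 1 = 20/60
  H: (20/60) * 4 = 80/60
Sum = (70 + 30 + 20 + 80)/60 = 200/60

L = 200/60 = 3.3333 bits/symbol


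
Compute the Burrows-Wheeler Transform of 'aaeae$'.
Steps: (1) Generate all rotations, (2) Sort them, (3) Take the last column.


Rotations (sorted):
  0: $aaeae -> last char: e
  1: aaeae$ -> last char: $
  2: ae$aae -> last char: e
  3: aeae$a -> last char: a
  4: e$aaea -> last char: a
  5: eae$aa -> last char: a


BWT = e$eaaa


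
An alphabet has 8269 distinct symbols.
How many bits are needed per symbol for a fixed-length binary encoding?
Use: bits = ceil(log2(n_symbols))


log2(8269) = 13.0135
Bracket: 2^13 = 8192 < 8269 <= 2^14 = 16384
So ceil(log2(8269)) = 14

bits = ceil(log2(8269)) = ceil(13.0135) = 14 bits


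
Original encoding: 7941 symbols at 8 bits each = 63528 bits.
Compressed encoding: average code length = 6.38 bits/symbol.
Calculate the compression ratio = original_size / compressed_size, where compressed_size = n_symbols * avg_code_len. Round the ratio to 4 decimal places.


original_size = n_symbols * orig_bits = 7941 * 8 = 63528 bits
compressed_size = n_symbols * avg_code_len = 7941 * 6.38 = 50663.58 bits
ratio = original_size / compressed_size = 63528 / 50663.58 = 1.2539

Compression ratio = 1.2539


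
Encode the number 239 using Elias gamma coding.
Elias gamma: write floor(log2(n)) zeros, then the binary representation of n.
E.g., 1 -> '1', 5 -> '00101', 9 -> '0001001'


num_bits = floor(log2(239)) + 1 = 8
leading_zeros = num_bits - 1 = 7
binary(239) = 11101111

Elias gamma(239) = '0000000' + '11101111' = 000000011101111 (15 bits)


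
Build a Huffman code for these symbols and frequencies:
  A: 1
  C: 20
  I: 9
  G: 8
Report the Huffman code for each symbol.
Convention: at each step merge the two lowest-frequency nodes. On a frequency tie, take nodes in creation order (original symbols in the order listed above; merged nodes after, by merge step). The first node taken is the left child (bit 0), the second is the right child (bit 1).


Huffman tree construction:
Step 1: Merge A(1) + G(8) = 9
Step 2: Merge I(9) + (A+G)(9) = 18
Step 3: Merge (I+(A+G))(18) + C(20) = 38
Read each symbol's code off the tree from the root (left child = 0, right child = 1).

Codes:
  A: 010 (length 3)
  C: 1 (length 1)
  I: 00 (length 2)
  G: 011 (length 3)
Average code length: 65/38 = 1.7105 bits/symbol


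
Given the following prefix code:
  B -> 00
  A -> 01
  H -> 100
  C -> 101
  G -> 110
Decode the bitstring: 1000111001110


Decoding step by step:
Bits 100 -> H
Bits 01 -> A
Bits 110 -> G
Bits 01 -> A
Bits 110 -> G


Decoded message: HAGAG


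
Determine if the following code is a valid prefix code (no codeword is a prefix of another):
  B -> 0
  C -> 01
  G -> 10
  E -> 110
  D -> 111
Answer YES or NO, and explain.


Checking each pair (does one codeword prefix another?):
  B='0' vs C='01': prefix -- VIOLATION

NO -- this is NOT a valid prefix code. B (0) is a prefix of C (01).


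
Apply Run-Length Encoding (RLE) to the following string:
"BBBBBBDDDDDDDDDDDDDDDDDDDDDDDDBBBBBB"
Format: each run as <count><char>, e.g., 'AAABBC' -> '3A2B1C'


Scanning runs left to right:
  i=0: run of 'B' x 6 -> '6B'
  i=6: run of 'D' x 24 -> '24D'
  i=30: run of 'B' x 6 -> '6B'

RLE = 6B24D6B


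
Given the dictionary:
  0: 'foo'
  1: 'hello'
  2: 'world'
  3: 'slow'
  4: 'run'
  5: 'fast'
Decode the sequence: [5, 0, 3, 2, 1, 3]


Look up each index in the dictionary:
  5 -> 'fast'
  0 -> 'foo'
  3 -> 'slow'
  2 -> 'world'
  1 -> 'hello'
  3 -> 'slow'

Decoded: "fast foo slow world hello slow"


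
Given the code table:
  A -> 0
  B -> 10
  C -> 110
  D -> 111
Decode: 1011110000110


Decoding:
10 -> B
111 -> D
10 -> B
0 -> A
0 -> A
0 -> A
110 -> C


Result: BDBAAAC


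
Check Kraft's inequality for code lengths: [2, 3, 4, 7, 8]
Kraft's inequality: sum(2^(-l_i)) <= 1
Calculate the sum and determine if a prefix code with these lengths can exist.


Sum = 2^(-2) + 2^(-3) + 2^(-4) + 2^(-7) + 2^(-8)
    = 0.25 + 0.125 + 0.0625 + 0.0078125 + 0.00390625
    = 115/256 = 0.44921875
Since 0.44921875 <= 1, Kraft's inequality IS satisfied.
A prefix code with these lengths CAN exist.

Kraft sum = 0.44921875. Satisfied.


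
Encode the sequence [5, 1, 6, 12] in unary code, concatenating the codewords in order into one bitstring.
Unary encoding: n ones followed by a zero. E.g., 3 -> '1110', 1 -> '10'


Encode each number as n ones followed by a terminating 0:
  5 -> 111110 (6 bits)
  1 -> 10 (2 bits)
  6 -> 1111110 (7 bits)
  12 -> 1111111111110 (13 bits)
Total length = 6 + 2 + 7 + 13 = 28 bits.

Unary([5, 1, 6, 12]) = 1111101011111101111111111110 (28 bits)


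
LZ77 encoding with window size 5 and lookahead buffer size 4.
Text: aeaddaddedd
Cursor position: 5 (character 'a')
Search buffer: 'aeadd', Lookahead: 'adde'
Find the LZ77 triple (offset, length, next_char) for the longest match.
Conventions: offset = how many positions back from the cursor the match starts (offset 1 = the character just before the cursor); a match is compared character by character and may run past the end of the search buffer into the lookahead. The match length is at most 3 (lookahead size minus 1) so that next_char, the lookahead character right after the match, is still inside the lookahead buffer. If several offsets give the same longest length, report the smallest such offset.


Try each offset into the search buffer:
  offset=1 (pos 4, char 'd'): match length 0
  offset=2 (pos 3, char 'd'): match length 0
  offset=3 (pos 2, char 'a'): match length 3
  offset=4 (pos 1, char 'e'): match length 0
  offset=5 (pos 0, char 'a'): match length 1
Longest match has length 3 at offset 3.
next_char = character at position 5 + 3 = 8 -> 'e'

Best match: offset=3, length=3 (matching 'add' starting at position 2)
LZ77 triple: (3, 3, 'e')


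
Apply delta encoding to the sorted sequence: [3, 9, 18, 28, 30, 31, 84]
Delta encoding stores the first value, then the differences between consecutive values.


First value: 3
Deltas:
  9 - 3 = 6
  18 - 9 = 9
  28 - 18 = 10
  30 - 28 = 2
  31 - 30 = 1
  84 - 31 = 53


Delta encoded: [3, 6, 9, 10, 2, 1, 53]


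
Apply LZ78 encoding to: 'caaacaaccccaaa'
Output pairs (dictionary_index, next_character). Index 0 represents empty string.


LZ78 encoding steps:
Dictionary: {0: ''}
Step 1: w='' (idx 0), next='c' -> output (0, 'c'), add 'c' as idx 1
Step 2: w='' (idx 0), next='a' -> output (0, 'a'), add 'a' as idx 2
Step 3: w='a' (idx 2), next='a' -> output (2, 'a'), add 'aa' as idx 3
Step 4: w='c' (idx 1), next='a' -> output (1, 'a'), add 'ca' as idx 4
Step 5: w='a' (idx 2), next='c' -> output (2, 'c'), add 'ac' as idx 5
Step 6: w='c' (idx 1), next='c' -> output (1, 'c'), add 'cc' as idx 6
Step 7: w='ca' (idx 4), next='a' -> output (4, 'a'), add 'caa' as idx 7
Step 8: w='a' (idx 2), end of input -> output (2, '')


Encoded: [(0, 'c'), (0, 'a'), (2, 'a'), (1, 'a'), (2, 'c'), (1, 'c'), (4, 'a'), (2, '')]


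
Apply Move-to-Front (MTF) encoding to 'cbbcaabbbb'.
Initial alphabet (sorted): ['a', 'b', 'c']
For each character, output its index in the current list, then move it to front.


MTF encoding:
'c': index 2 in ['a', 'b', 'c'] -> ['c', 'a', 'b']
'b': index 2 in ['c', 'a', 'b'] -> ['b', 'c', 'a']
'b': index 0 in ['b', 'c', 'a'] -> ['b', 'c', 'a']
'c': index 1 in ['b', 'c', 'a'] -> ['c', 'b', 'a']
'a': index 2 in ['c', 'b', 'a'] -> ['a', 'c', 'b']
'a': index 0 in ['a', 'c', 'b'] -> ['a', 'c', 'b']
'b': index 2 in ['a', 'c', 'b'] -> ['b', 'a', 'c']
'b': index 0 in ['b', 'a', 'c'] -> ['b', 'a', 'c']
'b': index 0 in ['b', 'a', 'c'] -> ['b', 'a', 'c']
'b': index 0 in ['b', 'a', 'c'] -> ['b', 'a', 'c']


Output: [2, 2, 0, 1, 2, 0, 2, 0, 0, 0]


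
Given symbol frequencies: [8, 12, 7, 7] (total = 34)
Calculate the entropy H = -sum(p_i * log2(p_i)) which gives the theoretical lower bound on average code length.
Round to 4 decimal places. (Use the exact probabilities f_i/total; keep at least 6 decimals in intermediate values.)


Per-symbol terms -p_i * log2(p_i) with p_i = f_i/34:
  p = 8/34 = 0.235294: log2(p) = -2.087463, -p*log2(p) = 0.491168
  p = 12/34 = 0.352941: log2(p) = -1.502500, -p*log2(p) = 0.530294
  p = 7/34 = 0.205882: log2(p) = -2.280108, -p*log2(p) = 0.469434
  p = 7/34 = 0.205882: log2(p) = -2.280108, -p*log2(p) = 0.469434
H = 0.491168 + 0.530294 + 0.469434 + 0.469434 = 1.960330

H = 1.9603 bits/symbol


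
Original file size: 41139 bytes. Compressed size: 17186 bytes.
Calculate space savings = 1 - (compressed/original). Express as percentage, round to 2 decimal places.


ratio = compressed/original = 17186/41139 = 0.417754
savings = 1 - ratio = 1 - 0.417754 = 0.582246
as a percentage: 0.582246 * 100 = 58.22%

Space savings = 1 - 17186/41139 = 58.22%


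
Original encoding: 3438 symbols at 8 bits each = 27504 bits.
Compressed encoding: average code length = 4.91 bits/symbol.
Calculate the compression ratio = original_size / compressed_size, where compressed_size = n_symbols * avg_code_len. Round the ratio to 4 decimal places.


original_size = n_symbols * orig_bits = 3438 * 8 = 27504 bits
compressed_size = n_symbols * avg_code_len = 3438 * 4.91 = 16880.58 bits
ratio = original_size / compressed_size = 27504 / 16880.58 = 1.6293

Compression ratio = 1.6293


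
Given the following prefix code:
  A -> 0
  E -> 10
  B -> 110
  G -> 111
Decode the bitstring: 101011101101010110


Decoding step by step:
Bits 10 -> E
Bits 10 -> E
Bits 111 -> G
Bits 0 -> A
Bits 110 -> B
Bits 10 -> E
Bits 10 -> E
Bits 110 -> B


Decoded message: EEGABEEB


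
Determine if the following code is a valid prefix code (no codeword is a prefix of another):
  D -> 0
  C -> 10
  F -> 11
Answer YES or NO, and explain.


Checking each pair (does one codeword prefix another?):
  D='0' vs C='10': no prefix
  D='0' vs F='11': no prefix
  C='10' vs D='0': no prefix
  C='10' vs F='11': no prefix
  F='11' vs D='0': no prefix
  F='11' vs C='10': no prefix
No violation found over all pairs.

YES -- this is a valid prefix code. No codeword is a prefix of any other codeword.


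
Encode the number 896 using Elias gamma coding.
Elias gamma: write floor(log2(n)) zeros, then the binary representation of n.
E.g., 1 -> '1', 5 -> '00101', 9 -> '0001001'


num_bits = floor(log2(896)) + 1 = 10
leading_zeros = num_bits - 1 = 9
binary(896) = 1110000000

Elias gamma(896) = '000000000' + '1110000000' = 0000000001110000000 (19 bits)


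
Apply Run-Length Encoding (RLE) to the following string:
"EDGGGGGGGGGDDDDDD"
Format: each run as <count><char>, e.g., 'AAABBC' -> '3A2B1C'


Scanning runs left to right:
  i=0: run of 'E' x 1 -> '1E'
  i=1: run of 'D' x 1 -> '1D'
  i=2: run of 'G' x 9 -> '9G'
  i=11: run of 'D' x 6 -> '6D'

RLE = 1E1D9G6D


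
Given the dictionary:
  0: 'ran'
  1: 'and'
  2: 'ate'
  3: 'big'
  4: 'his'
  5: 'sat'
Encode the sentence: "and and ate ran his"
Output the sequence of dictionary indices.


Look up each word in the dictionary:
  'and' -> 1
  'and' -> 1
  'ate' -> 2
  'ran' -> 0
  'his' -> 4

Encoded: [1, 1, 2, 0, 4]


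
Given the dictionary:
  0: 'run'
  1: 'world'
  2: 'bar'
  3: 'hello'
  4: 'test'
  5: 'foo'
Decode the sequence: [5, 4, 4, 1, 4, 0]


Look up each index in the dictionary:
  5 -> 'foo'
  4 -> 'test'
  4 -> 'test'
  1 -> 'world'
  4 -> 'test'
  0 -> 'run'

Decoded: "foo test test world test run"


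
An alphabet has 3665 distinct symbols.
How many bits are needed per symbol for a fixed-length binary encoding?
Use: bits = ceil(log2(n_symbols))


log2(3665) = 11.8396
Bracket: 2^11 = 2048 < 3665 <= 2^12 = 4096
So ceil(log2(3665)) = 12

bits = ceil(log2(3665)) = ceil(11.8396) = 12 bits


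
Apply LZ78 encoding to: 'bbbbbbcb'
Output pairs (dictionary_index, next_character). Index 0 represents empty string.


LZ78 encoding steps:
Dictionary: {0: ''}
Step 1: w='' (idx 0), next='b' -> output (0, 'b'), add 'b' as idx 1
Step 2: w='b' (idx 1), next='b' -> output (1, 'b'), add 'bb' as idx 2
Step 3: w='bb' (idx 2), next='b' -> output (2, 'b'), add 'bbb' as idx 3
Step 4: w='' (idx 0), next='c' -> output (0, 'c'), add 'c' as idx 4
Step 5: w='b' (idx 1), end of input -> output (1, '')


Encoded: [(0, 'b'), (1, 'b'), (2, 'b'), (0, 'c'), (1, '')]


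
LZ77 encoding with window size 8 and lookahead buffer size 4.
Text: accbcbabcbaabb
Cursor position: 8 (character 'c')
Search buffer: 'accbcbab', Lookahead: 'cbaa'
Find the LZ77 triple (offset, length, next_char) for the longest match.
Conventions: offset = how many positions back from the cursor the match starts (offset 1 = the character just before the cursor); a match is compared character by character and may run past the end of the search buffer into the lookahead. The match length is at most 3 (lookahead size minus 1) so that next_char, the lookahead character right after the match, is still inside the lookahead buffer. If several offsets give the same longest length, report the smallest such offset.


Try each offset into the search buffer:
  offset=1 (pos 7, char 'b'): match length 0
  offset=2 (pos 6, char 'a'): match length 0
  offset=3 (pos 5, char 'b'): match length 0
  offset=4 (pos 4, char 'c'): match length 3
  offset=5 (pos 3, char 'b'): match length 0
  offset=6 (pos 2, char 'c'): match length 2
  offset=7 (pos 1, char 'c'): match length 1
  offset=8 (pos 0, char 'a'): match length 0
Longest match has length 3 at offset 4.
next_char = character at position 8 + 3 = 11 -> 'a'

Best match: offset=4, length=3 (matching 'cba' starting at position 4)
LZ77 triple: (4, 3, 'a')


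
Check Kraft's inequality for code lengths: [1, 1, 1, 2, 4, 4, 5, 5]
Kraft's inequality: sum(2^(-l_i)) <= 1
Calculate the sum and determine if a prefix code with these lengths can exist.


Sum = 2^(-1) + 2^(-1) + 2^(-1) + 2^(-2) + 2^(-4) + 2^(-4) + 2^(-5) + 2^(-5)
    = 0.5 + 0.5 + 0.5 + 0.25 + 0.0625 + 0.0625 + 0.03125 + 0.03125
    = 62/32 = 1.9375
Since 1.9375 > 1, Kraft's inequality is NOT satisfied.
A prefix code with these lengths CANNOT exist.

Kraft sum = 1.9375. Not satisfied.


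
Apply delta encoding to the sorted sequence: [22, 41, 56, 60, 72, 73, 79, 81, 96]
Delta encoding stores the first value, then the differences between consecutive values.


First value: 22
Deltas:
  41 - 22 = 19
  56 - 41 = 15
  60 - 56 = 4
  72 - 60 = 12
  73 - 72 = 1
  79 - 73 = 6
  81 - 79 = 2
  96 - 81 = 15


Delta encoded: [22, 19, 15, 4, 12, 1, 6, 2, 15]


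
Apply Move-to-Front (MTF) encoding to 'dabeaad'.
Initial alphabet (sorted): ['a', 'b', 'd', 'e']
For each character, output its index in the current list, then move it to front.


MTF encoding:
'd': index 2 in ['a', 'b', 'd', 'e'] -> ['d', 'a', 'b', 'e']
'a': index 1 in ['d', 'a', 'b', 'e'] -> ['a', 'd', 'b', 'e']
'b': index 2 in ['a', 'd', 'b', 'e'] -> ['b', 'a', 'd', 'e']
'e': index 3 in ['b', 'a', 'd', 'e'] -> ['e', 'b', 'a', 'd']
'a': index 2 in ['e', 'b', 'a', 'd'] -> ['a', 'e', 'b', 'd']
'a': index 0 in ['a', 'e', 'b', 'd'] -> ['a', 'e', 'b', 'd']
'd': index 3 in ['a', 'e', 'b', 'd'] -> ['d', 'a', 'e', 'b']


Output: [2, 1, 2, 3, 2, 0, 3]


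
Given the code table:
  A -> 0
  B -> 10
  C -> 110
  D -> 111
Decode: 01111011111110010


Decoding:
0 -> A
111 -> D
10 -> B
111 -> D
111 -> D
10 -> B
0 -> A
10 -> B


Result: ADBDDBAB


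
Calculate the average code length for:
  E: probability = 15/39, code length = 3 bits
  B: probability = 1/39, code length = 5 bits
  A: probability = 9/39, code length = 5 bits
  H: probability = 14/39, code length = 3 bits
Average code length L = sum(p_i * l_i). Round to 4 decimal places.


Weighted contributions p_i * l_i:
  E: (15/39) * 3 = 45/39
  B: (1/39) * 5 = 5/39
  A: (9/39) * 5 = 45/39
  H: (14/39) * 3 = 42/39
Sum = (45 + 5 + 45 + 42)/39 = 137/39

L = 137/39 = 3.5128 bits/symbol


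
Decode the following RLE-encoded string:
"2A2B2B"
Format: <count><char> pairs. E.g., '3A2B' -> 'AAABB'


Expanding each <count><char> pair:
  2A -> 'AA'
  2B -> 'BB'
  2B -> 'BB'

Decoded = AABBBB


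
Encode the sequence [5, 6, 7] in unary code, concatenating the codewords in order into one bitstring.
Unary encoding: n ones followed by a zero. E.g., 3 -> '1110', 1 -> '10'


Encode each number as n ones followed by a terminating 0:
  5 -> 111110 (6 bits)
  6 -> 1111110 (7 bits)
  7 -> 11111110 (8 bits)
Total length = 6 + 7 + 8 = 21 bits.

Unary([5, 6, 7]) = 111110111111011111110 (21 bits)


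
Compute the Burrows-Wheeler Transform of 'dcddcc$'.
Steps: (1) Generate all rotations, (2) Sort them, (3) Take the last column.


Rotations (sorted):
  0: $dcddcc -> last char: c
  1: c$dcddc -> last char: c
  2: cc$dcdd -> last char: d
  3: cddcc$d -> last char: d
  4: dcc$dcd -> last char: d
  5: dcddcc$ -> last char: $
  6: ddcc$dc -> last char: c


BWT = ccddd$c


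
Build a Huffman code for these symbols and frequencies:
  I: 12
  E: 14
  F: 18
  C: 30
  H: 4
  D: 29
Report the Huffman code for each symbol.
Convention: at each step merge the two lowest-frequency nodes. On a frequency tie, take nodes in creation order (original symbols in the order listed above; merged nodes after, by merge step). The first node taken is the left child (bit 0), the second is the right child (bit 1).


Huffman tree construction:
Step 1: Merge H(4) + I(12) = 16
Step 2: Merge E(14) + (H+I)(16) = 30
Step 3: Merge F(18) + D(29) = 47
Step 4: Merge C(30) + (E+(H+I))(30) = 60
Step 5: Merge (F+D)(47) + (C+(E+(H+I)))(60) = 107
Read each symbol's code off the tree from the root (left child = 0, right child = 1).

Codes:
  I: 1111 (length 4)
  E: 110 (length 3)
  F: 00 (length 2)
  C: 10 (length 2)
  H: 1110 (length 4)
  D: 01 (length 2)
Average code length: 260/107 = 2.4299 bits/symbol


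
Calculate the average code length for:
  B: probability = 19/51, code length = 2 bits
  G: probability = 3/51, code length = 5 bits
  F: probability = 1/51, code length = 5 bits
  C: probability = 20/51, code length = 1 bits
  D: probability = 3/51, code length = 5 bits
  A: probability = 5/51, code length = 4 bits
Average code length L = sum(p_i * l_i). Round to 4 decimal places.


Weighted contributions p_i * l_i:
  B: (19/51) * 2 = 38/51
  G: (3/51) * 5 = 15/51
  F: (1/51) * 5 = 5/51
  C: (20/51) * 1 = 20/51
  D: (3/51) * 5 = 15/51
  A: (5/51) * 4 = 20/51
Sum = (38 + 15 + 5 + 20 + 15 + 20)/51 = 113/51

L = 113/51 = 2.2157 bits/symbol


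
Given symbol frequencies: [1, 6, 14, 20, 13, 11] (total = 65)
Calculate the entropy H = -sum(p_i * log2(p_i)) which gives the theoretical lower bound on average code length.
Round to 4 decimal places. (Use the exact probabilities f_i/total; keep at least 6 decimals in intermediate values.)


Per-symbol terms -p_i * log2(p_i) with p_i = f_i/65:
  p = 1/65 = 0.015385: log2(p) = -6.022368, -p*log2(p) = 0.092652
  p = 6/65 = 0.092308: log2(p) = -3.437405, -p*log2(p) = 0.317299
  p = 14/65 = 0.215385: log2(p) = -2.215013, -p*log2(p) = 0.477080
  p = 20/65 = 0.307692: log2(p) = -1.700440, -p*log2(p) = 0.523212
  p = 13/65 = 0.200000: log2(p) = -2.321928, -p*log2(p) = 0.464386
  p = 11/65 = 0.169231: log2(p) = -2.562936, -p*log2(p) = 0.433728
H = 0.092652 + 0.317299 + 0.477080 + 0.523212 + 0.464386 + 0.433728 = 2.308357

H = 2.3084 bits/symbol


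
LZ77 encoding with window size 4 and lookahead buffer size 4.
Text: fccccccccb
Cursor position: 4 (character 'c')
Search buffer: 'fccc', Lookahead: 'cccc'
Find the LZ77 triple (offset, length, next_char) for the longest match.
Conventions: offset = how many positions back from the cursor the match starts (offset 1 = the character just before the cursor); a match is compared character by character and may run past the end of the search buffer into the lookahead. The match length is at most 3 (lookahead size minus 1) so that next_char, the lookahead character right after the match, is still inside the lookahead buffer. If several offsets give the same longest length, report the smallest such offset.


Try each offset into the search buffer:
  offset=1 (pos 3, char 'c'): match length 3
  offset=2 (pos 2, char 'c'): match length 3
  offset=3 (pos 1, char 'c'): match length 3
  offset=4 (pos 0, char 'f'): match length 0
Longest match has length 3, found at offsets 1, 2, 3; take the smallest, offset 1.
next_char = character at position 4 + 3 = 7 -> 'c'

Best match: offset=1, length=3 (matching 'ccc' starting at position 3)
LZ77 triple: (1, 3, 'c')


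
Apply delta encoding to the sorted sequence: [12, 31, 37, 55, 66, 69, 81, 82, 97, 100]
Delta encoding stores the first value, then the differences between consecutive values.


First value: 12
Deltas:
  31 - 12 = 19
  37 - 31 = 6
  55 - 37 = 18
  66 - 55 = 11
  69 - 66 = 3
  81 - 69 = 12
  82 - 81 = 1
  97 - 82 = 15
  100 - 97 = 3


Delta encoded: [12, 19, 6, 18, 11, 3, 12, 1, 15, 3]
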